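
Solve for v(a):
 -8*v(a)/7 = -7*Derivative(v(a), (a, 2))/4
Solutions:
 v(a) = C1*exp(-4*sqrt(2)*a/7) + C2*exp(4*sqrt(2)*a/7)


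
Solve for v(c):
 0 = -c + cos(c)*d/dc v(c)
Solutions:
 v(c) = C1 + Integral(c/cos(c), c)


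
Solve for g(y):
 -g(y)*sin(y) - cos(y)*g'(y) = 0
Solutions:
 g(y) = C1*cos(y)


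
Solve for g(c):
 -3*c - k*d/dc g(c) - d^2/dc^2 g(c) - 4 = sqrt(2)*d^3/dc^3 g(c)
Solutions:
 g(c) = C1 + C2*exp(sqrt(2)*c*(sqrt(-4*sqrt(2)*k + 1) - 1)/4) + C3*exp(-sqrt(2)*c*(sqrt(-4*sqrt(2)*k + 1) + 1)/4) - 3*c^2/(2*k) - 4*c/k + 3*c/k^2


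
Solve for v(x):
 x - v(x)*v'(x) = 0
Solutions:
 v(x) = -sqrt(C1 + x^2)
 v(x) = sqrt(C1 + x^2)


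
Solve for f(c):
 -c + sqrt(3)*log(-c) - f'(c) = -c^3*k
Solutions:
 f(c) = C1 + c^4*k/4 - c^2/2 + sqrt(3)*c*log(-c) - sqrt(3)*c


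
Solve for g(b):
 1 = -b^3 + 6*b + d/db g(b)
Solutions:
 g(b) = C1 + b^4/4 - 3*b^2 + b


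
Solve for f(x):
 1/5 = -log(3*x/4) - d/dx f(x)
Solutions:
 f(x) = C1 - x*log(x) + x*log(4/3) + 4*x/5


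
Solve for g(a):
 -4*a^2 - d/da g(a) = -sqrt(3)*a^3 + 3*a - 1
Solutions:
 g(a) = C1 + sqrt(3)*a^4/4 - 4*a^3/3 - 3*a^2/2 + a


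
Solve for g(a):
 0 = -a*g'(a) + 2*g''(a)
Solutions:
 g(a) = C1 + C2*erfi(a/2)


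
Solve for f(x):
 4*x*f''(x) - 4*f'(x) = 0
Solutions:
 f(x) = C1 + C2*x^2


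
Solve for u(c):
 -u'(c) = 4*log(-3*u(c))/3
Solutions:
 3*Integral(1/(log(-_y) + log(3)), (_y, u(c)))/4 = C1 - c


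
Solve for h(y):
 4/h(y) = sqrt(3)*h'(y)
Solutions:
 h(y) = -sqrt(C1 + 24*sqrt(3)*y)/3
 h(y) = sqrt(C1 + 24*sqrt(3)*y)/3


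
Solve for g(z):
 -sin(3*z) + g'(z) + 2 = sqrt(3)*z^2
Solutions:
 g(z) = C1 + sqrt(3)*z^3/3 - 2*z - cos(3*z)/3


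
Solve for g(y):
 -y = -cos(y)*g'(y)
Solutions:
 g(y) = C1 + Integral(y/cos(y), y)


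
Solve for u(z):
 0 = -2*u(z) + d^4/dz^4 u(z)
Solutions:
 u(z) = C1*exp(-2^(1/4)*z) + C2*exp(2^(1/4)*z) + C3*sin(2^(1/4)*z) + C4*cos(2^(1/4)*z)


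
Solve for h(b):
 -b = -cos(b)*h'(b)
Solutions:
 h(b) = C1 + Integral(b/cos(b), b)


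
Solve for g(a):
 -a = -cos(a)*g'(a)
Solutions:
 g(a) = C1 + Integral(a/cos(a), a)


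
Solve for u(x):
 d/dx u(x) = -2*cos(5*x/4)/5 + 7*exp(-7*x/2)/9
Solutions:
 u(x) = C1 - 8*sin(5*x/4)/25 - 2*exp(-7*x/2)/9


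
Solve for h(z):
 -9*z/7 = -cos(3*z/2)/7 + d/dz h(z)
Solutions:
 h(z) = C1 - 9*z^2/14 + 2*sin(3*z/2)/21


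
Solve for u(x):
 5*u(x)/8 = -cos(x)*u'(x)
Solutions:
 u(x) = C1*(sin(x) - 1)^(5/16)/(sin(x) + 1)^(5/16)


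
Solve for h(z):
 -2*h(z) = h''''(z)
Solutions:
 h(z) = (C1*sin(2^(3/4)*z/2) + C2*cos(2^(3/4)*z/2))*exp(-2^(3/4)*z/2) + (C3*sin(2^(3/4)*z/2) + C4*cos(2^(3/4)*z/2))*exp(2^(3/4)*z/2)


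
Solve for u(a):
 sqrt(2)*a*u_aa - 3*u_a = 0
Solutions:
 u(a) = C1 + C2*a^(1 + 3*sqrt(2)/2)


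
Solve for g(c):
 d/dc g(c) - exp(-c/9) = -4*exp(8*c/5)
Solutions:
 g(c) = C1 - 5*exp(8*c/5)/2 - 9*exp(-c/9)


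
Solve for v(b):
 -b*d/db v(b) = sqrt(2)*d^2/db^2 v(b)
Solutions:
 v(b) = C1 + C2*erf(2^(1/4)*b/2)


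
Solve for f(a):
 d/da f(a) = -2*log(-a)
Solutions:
 f(a) = C1 - 2*a*log(-a) + 2*a


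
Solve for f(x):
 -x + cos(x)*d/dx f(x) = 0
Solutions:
 f(x) = C1 + Integral(x/cos(x), x)


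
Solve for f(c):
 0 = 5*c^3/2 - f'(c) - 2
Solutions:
 f(c) = C1 + 5*c^4/8 - 2*c


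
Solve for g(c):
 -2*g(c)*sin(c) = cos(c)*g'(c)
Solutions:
 g(c) = C1*cos(c)^2


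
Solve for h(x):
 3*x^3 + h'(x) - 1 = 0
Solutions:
 h(x) = C1 - 3*x^4/4 + x


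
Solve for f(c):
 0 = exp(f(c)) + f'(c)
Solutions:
 f(c) = log(1/(C1 + c))


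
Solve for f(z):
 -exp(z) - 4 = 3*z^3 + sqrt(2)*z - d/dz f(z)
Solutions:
 f(z) = C1 + 3*z^4/4 + sqrt(2)*z^2/2 + 4*z + exp(z)


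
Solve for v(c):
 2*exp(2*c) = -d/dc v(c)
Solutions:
 v(c) = C1 - exp(2*c)


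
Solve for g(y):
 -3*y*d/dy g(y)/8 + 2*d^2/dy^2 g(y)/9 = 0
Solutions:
 g(y) = C1 + C2*erfi(3*sqrt(6)*y/8)


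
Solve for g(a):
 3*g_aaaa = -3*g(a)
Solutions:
 g(a) = (C1*sin(sqrt(2)*a/2) + C2*cos(sqrt(2)*a/2))*exp(-sqrt(2)*a/2) + (C3*sin(sqrt(2)*a/2) + C4*cos(sqrt(2)*a/2))*exp(sqrt(2)*a/2)


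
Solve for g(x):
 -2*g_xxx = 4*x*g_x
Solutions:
 g(x) = C1 + Integral(C2*airyai(-2^(1/3)*x) + C3*airybi(-2^(1/3)*x), x)


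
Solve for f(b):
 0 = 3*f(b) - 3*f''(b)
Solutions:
 f(b) = C1*exp(-b) + C2*exp(b)


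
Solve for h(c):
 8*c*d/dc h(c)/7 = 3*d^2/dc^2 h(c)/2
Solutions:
 h(c) = C1 + C2*erfi(2*sqrt(42)*c/21)


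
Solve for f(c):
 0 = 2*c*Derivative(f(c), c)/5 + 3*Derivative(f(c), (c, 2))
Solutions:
 f(c) = C1 + C2*erf(sqrt(15)*c/15)


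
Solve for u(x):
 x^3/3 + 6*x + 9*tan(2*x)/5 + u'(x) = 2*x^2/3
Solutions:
 u(x) = C1 - x^4/12 + 2*x^3/9 - 3*x^2 + 9*log(cos(2*x))/10


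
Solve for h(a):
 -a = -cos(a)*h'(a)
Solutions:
 h(a) = C1 + Integral(a/cos(a), a)


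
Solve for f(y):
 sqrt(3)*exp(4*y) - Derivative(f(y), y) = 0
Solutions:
 f(y) = C1 + sqrt(3)*exp(4*y)/4


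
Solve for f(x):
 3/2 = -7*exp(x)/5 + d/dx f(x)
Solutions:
 f(x) = C1 + 3*x/2 + 7*exp(x)/5


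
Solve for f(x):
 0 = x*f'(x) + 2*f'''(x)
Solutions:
 f(x) = C1 + Integral(C2*airyai(-2^(2/3)*x/2) + C3*airybi(-2^(2/3)*x/2), x)


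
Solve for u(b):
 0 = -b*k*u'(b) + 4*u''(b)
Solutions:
 u(b) = Piecewise((-sqrt(2)*sqrt(pi)*C1*erf(sqrt(2)*b*sqrt(-k)/4)/sqrt(-k) - C2, (k > 0) | (k < 0)), (-C1*b - C2, True))


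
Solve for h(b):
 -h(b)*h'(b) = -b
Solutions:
 h(b) = -sqrt(C1 + b^2)
 h(b) = sqrt(C1 + b^2)


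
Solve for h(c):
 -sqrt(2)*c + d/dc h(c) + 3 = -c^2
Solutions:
 h(c) = C1 - c^3/3 + sqrt(2)*c^2/2 - 3*c


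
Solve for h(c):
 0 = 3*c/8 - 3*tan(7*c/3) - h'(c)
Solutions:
 h(c) = C1 + 3*c^2/16 + 9*log(cos(7*c/3))/7


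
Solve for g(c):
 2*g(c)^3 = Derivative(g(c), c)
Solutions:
 g(c) = -sqrt(2)*sqrt(-1/(C1 + 2*c))/2
 g(c) = sqrt(2)*sqrt(-1/(C1 + 2*c))/2


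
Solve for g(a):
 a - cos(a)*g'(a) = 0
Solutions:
 g(a) = C1 + Integral(a/cos(a), a)


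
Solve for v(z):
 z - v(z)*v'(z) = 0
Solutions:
 v(z) = -sqrt(C1 + z^2)
 v(z) = sqrt(C1 + z^2)


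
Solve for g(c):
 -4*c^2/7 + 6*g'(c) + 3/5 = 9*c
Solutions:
 g(c) = C1 + 2*c^3/63 + 3*c^2/4 - c/10


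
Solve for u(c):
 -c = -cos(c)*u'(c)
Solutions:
 u(c) = C1 + Integral(c/cos(c), c)


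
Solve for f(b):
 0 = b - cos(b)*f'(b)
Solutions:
 f(b) = C1 + Integral(b/cos(b), b)


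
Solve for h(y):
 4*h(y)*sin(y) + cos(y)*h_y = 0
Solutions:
 h(y) = C1*cos(y)^4


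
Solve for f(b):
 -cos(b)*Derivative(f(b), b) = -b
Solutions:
 f(b) = C1 + Integral(b/cos(b), b)


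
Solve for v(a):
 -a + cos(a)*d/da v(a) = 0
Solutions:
 v(a) = C1 + Integral(a/cos(a), a)


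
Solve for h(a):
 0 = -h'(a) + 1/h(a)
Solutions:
 h(a) = -sqrt(C1 + 2*a)
 h(a) = sqrt(C1 + 2*a)


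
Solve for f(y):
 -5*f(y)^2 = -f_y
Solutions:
 f(y) = -1/(C1 + 5*y)


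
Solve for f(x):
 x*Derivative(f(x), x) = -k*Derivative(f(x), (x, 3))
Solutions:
 f(x) = C1 + Integral(C2*airyai(x*(-1/k)^(1/3)) + C3*airybi(x*(-1/k)^(1/3)), x)


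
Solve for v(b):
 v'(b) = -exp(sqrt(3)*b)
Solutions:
 v(b) = C1 - sqrt(3)*exp(sqrt(3)*b)/3


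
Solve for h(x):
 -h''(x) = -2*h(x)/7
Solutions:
 h(x) = C1*exp(-sqrt(14)*x/7) + C2*exp(sqrt(14)*x/7)


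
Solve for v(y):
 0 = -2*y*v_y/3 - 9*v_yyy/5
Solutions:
 v(y) = C1 + Integral(C2*airyai(-10^(1/3)*y/3) + C3*airybi(-10^(1/3)*y/3), y)


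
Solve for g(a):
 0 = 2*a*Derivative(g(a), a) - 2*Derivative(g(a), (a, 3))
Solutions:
 g(a) = C1 + Integral(C2*airyai(a) + C3*airybi(a), a)


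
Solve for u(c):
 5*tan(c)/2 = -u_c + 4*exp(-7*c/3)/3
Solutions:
 u(c) = C1 - 5*log(tan(c)^2 + 1)/4 - 4*exp(-7*c/3)/7


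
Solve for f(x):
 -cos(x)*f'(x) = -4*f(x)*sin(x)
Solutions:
 f(x) = C1/cos(x)^4


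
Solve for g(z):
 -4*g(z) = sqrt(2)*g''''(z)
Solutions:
 g(z) = (C1*sin(2^(7/8)*z/2) + C2*cos(2^(7/8)*z/2))*exp(-2^(7/8)*z/2) + (C3*sin(2^(7/8)*z/2) + C4*cos(2^(7/8)*z/2))*exp(2^(7/8)*z/2)


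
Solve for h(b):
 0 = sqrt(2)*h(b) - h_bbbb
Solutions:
 h(b) = C1*exp(-2^(1/8)*b) + C2*exp(2^(1/8)*b) + C3*sin(2^(1/8)*b) + C4*cos(2^(1/8)*b)


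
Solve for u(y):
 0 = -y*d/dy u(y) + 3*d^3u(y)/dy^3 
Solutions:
 u(y) = C1 + Integral(C2*airyai(3^(2/3)*y/3) + C3*airybi(3^(2/3)*y/3), y)


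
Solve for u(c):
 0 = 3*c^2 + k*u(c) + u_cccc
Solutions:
 u(c) = C1*exp(-c*(-k)^(1/4)) + C2*exp(c*(-k)^(1/4)) + C3*exp(-I*c*(-k)^(1/4)) + C4*exp(I*c*(-k)^(1/4)) - 3*c^2/k


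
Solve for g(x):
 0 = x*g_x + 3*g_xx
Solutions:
 g(x) = C1 + C2*erf(sqrt(6)*x/6)


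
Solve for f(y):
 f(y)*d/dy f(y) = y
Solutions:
 f(y) = -sqrt(C1 + y^2)
 f(y) = sqrt(C1 + y^2)


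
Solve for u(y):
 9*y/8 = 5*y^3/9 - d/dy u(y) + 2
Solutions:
 u(y) = C1 + 5*y^4/36 - 9*y^2/16 + 2*y


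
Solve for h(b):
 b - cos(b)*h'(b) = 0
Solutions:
 h(b) = C1 + Integral(b/cos(b), b)


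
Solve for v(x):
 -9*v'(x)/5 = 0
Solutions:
 v(x) = C1


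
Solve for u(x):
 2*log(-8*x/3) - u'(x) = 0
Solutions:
 u(x) = C1 + 2*x*log(-x) + 2*x*(-log(3) - 1 + 3*log(2))


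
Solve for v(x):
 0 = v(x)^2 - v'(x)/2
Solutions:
 v(x) = -1/(C1 + 2*x)


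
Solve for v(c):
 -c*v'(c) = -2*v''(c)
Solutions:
 v(c) = C1 + C2*erfi(c/2)


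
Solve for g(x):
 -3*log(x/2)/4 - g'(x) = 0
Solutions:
 g(x) = C1 - 3*x*log(x)/4 + 3*x*log(2)/4 + 3*x/4


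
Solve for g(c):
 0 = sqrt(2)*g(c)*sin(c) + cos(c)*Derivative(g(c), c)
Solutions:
 g(c) = C1*cos(c)^(sqrt(2))


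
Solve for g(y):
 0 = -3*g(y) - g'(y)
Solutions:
 g(y) = C1*exp(-3*y)


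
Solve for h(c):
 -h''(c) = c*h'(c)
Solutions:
 h(c) = C1 + C2*erf(sqrt(2)*c/2)


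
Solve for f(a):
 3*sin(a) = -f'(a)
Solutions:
 f(a) = C1 + 3*cos(a)


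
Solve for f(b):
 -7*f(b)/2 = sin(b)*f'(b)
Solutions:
 f(b) = C1*(cos(b) + 1)^(7/4)/(cos(b) - 1)^(7/4)


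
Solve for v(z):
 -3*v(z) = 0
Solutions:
 v(z) = 0


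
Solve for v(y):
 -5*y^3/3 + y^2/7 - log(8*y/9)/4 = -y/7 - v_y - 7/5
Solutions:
 v(y) = C1 + 5*y^4/12 - y^3/21 - y^2/14 + y*log(y)/4 - 33*y/20 - y*log(3)/2 + 3*y*log(2)/4


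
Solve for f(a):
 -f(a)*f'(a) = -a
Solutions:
 f(a) = -sqrt(C1 + a^2)
 f(a) = sqrt(C1 + a^2)


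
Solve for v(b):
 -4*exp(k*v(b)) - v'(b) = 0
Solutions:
 v(b) = Piecewise((log(1/(C1*k + 4*b*k))/k, Ne(k, 0)), (nan, True))
 v(b) = Piecewise((C1 - 4*b, Eq(k, 0)), (nan, True))


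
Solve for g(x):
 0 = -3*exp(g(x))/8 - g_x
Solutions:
 g(x) = log(1/(C1 + 3*x)) + 3*log(2)


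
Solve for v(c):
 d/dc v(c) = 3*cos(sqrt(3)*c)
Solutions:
 v(c) = C1 + sqrt(3)*sin(sqrt(3)*c)


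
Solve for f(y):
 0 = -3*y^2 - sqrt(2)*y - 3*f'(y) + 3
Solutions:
 f(y) = C1 - y^3/3 - sqrt(2)*y^2/6 + y


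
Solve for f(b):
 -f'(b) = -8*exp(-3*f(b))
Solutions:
 f(b) = log(C1 + 24*b)/3
 f(b) = log((-3^(1/3) - 3^(5/6)*I)*(C1 + 8*b)^(1/3)/2)
 f(b) = log((-3^(1/3) + 3^(5/6)*I)*(C1 + 8*b)^(1/3)/2)


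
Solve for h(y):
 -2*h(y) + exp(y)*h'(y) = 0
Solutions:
 h(y) = C1*exp(-2*exp(-y))


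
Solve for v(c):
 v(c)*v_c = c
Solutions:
 v(c) = -sqrt(C1 + c^2)
 v(c) = sqrt(C1 + c^2)


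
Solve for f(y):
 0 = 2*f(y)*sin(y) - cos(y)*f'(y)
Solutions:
 f(y) = C1/cos(y)^2


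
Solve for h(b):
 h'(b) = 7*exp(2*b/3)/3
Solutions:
 h(b) = C1 + 7*exp(2*b/3)/2


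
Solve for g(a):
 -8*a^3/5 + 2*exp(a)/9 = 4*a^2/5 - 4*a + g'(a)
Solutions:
 g(a) = C1 - 2*a^4/5 - 4*a^3/15 + 2*a^2 + 2*exp(a)/9


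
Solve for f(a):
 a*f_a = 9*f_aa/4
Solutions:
 f(a) = C1 + C2*erfi(sqrt(2)*a/3)


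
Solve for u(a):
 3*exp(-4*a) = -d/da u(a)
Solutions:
 u(a) = C1 + 3*exp(-4*a)/4


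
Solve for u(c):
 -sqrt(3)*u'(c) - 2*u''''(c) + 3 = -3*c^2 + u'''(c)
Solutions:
 u(c) = C1 + C2*exp(c*(-2 + (1 + 54*sqrt(3) + sqrt(-1 + (1 + 54*sqrt(3))^2))^(-1/3) + (1 + 54*sqrt(3) + sqrt(-1 + (1 + 54*sqrt(3))^2))^(1/3))/12)*sin(sqrt(3)*c*(-(1 + 54*sqrt(3) + sqrt(-1 + (1 + 54*sqrt(3))^2))^(1/3) + (1 + 54*sqrt(3) + sqrt(-1 + (1 + 54*sqrt(3))^2))^(-1/3))/12) + C3*exp(c*(-2 + (1 + 54*sqrt(3) + sqrt(-1 + (1 + 54*sqrt(3))^2))^(-1/3) + (1 + 54*sqrt(3) + sqrt(-1 + (1 + 54*sqrt(3))^2))^(1/3))/12)*cos(sqrt(3)*c*(-(1 + 54*sqrt(3) + sqrt(-1 + (1 + 54*sqrt(3))^2))^(1/3) + (1 + 54*sqrt(3) + sqrt(-1 + (1 + 54*sqrt(3))^2))^(-1/3))/12) + C4*exp(-c*((1 + 54*sqrt(3) + sqrt(-1 + (1 + 54*sqrt(3))^2))^(-1/3) + 1 + (1 + 54*sqrt(3) + sqrt(-1 + (1 + 54*sqrt(3))^2))^(1/3))/6) + sqrt(3)*c^3/3 - 2*c + sqrt(3)*c


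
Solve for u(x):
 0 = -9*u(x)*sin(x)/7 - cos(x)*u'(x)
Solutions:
 u(x) = C1*cos(x)^(9/7)


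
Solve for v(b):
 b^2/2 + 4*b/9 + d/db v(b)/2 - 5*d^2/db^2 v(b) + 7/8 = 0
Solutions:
 v(b) = C1 + C2*exp(b/10) - b^3/3 - 94*b^2/9 - 7583*b/36


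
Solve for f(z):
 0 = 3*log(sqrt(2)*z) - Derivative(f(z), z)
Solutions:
 f(z) = C1 + 3*z*log(z) - 3*z + 3*z*log(2)/2


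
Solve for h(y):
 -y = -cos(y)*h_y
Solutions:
 h(y) = C1 + Integral(y/cos(y), y)


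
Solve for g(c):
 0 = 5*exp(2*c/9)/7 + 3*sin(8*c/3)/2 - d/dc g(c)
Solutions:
 g(c) = C1 + 45*exp(2*c/9)/14 - 9*cos(8*c/3)/16


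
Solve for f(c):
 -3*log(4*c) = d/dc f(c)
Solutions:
 f(c) = C1 - 3*c*log(c) - c*log(64) + 3*c


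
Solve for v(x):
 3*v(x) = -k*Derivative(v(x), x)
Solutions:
 v(x) = C1*exp(-3*x/k)


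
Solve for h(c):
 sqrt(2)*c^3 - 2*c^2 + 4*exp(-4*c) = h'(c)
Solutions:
 h(c) = C1 + sqrt(2)*c^4/4 - 2*c^3/3 - exp(-4*c)


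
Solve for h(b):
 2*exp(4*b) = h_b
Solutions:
 h(b) = C1 + exp(4*b)/2


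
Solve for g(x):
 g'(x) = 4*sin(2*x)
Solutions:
 g(x) = C1 - 2*cos(2*x)


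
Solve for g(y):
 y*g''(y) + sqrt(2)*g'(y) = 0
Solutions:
 g(y) = C1 + C2*y^(1 - sqrt(2))


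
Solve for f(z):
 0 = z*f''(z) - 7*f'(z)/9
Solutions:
 f(z) = C1 + C2*z^(16/9)


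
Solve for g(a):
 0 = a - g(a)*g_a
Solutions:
 g(a) = -sqrt(C1 + a^2)
 g(a) = sqrt(C1 + a^2)


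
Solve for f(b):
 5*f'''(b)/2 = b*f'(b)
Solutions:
 f(b) = C1 + Integral(C2*airyai(2^(1/3)*5^(2/3)*b/5) + C3*airybi(2^(1/3)*5^(2/3)*b/5), b)


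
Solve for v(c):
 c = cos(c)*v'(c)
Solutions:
 v(c) = C1 + Integral(c/cos(c), c)


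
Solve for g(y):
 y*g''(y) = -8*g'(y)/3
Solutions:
 g(y) = C1 + C2/y^(5/3)


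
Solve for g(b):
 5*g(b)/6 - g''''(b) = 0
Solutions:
 g(b) = C1*exp(-5^(1/4)*6^(3/4)*b/6) + C2*exp(5^(1/4)*6^(3/4)*b/6) + C3*sin(5^(1/4)*6^(3/4)*b/6) + C4*cos(5^(1/4)*6^(3/4)*b/6)


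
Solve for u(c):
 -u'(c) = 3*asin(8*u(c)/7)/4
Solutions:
 Integral(1/asin(8*_y/7), (_y, u(c))) = C1 - 3*c/4


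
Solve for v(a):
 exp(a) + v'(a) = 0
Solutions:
 v(a) = C1 - exp(a)


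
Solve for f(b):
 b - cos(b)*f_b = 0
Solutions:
 f(b) = C1 + Integral(b/cos(b), b)


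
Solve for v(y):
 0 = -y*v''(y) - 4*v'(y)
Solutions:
 v(y) = C1 + C2/y^3


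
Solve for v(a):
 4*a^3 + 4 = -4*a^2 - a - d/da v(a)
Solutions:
 v(a) = C1 - a^4 - 4*a^3/3 - a^2/2 - 4*a


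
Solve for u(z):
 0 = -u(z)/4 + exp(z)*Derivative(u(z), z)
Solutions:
 u(z) = C1*exp(-exp(-z)/4)


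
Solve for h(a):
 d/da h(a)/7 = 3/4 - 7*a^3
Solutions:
 h(a) = C1 - 49*a^4/4 + 21*a/4


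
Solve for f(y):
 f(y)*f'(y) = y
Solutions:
 f(y) = -sqrt(C1 + y^2)
 f(y) = sqrt(C1 + y^2)


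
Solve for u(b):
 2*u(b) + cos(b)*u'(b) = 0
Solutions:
 u(b) = C1*(sin(b) - 1)/(sin(b) + 1)


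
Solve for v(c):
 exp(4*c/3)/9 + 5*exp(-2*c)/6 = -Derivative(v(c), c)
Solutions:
 v(c) = C1 - exp(4*c/3)/12 + 5*exp(-2*c)/12


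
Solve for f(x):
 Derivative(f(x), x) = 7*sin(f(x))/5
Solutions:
 -7*x/5 + log(cos(f(x)) - 1)/2 - log(cos(f(x)) + 1)/2 = C1


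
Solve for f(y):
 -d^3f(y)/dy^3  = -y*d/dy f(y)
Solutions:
 f(y) = C1 + Integral(C2*airyai(y) + C3*airybi(y), y)


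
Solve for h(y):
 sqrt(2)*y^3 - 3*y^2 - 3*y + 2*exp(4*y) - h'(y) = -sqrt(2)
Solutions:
 h(y) = C1 + sqrt(2)*y^4/4 - y^3 - 3*y^2/2 + sqrt(2)*y + exp(4*y)/2


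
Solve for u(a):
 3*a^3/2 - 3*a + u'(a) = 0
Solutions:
 u(a) = C1 - 3*a^4/8 + 3*a^2/2


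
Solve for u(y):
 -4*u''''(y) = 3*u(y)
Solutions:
 u(y) = (C1*sin(3^(1/4)*y/2) + C2*cos(3^(1/4)*y/2))*exp(-3^(1/4)*y/2) + (C3*sin(3^(1/4)*y/2) + C4*cos(3^(1/4)*y/2))*exp(3^(1/4)*y/2)


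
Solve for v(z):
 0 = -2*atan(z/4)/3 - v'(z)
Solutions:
 v(z) = C1 - 2*z*atan(z/4)/3 + 4*log(z^2 + 16)/3


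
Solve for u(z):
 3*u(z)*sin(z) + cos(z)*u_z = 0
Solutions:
 u(z) = C1*cos(z)^3


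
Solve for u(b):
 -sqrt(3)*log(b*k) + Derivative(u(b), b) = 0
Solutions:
 u(b) = C1 + sqrt(3)*b*log(b*k) - sqrt(3)*b


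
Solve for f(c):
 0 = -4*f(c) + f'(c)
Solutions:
 f(c) = C1*exp(4*c)


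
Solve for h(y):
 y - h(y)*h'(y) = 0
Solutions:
 h(y) = -sqrt(C1 + y^2)
 h(y) = sqrt(C1 + y^2)


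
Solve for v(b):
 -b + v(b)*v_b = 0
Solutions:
 v(b) = -sqrt(C1 + b^2)
 v(b) = sqrt(C1 + b^2)


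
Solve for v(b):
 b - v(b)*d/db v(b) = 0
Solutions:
 v(b) = -sqrt(C1 + b^2)
 v(b) = sqrt(C1 + b^2)


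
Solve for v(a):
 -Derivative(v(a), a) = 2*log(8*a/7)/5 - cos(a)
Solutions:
 v(a) = C1 - 2*a*log(a)/5 - 6*a*log(2)/5 + 2*a/5 + 2*a*log(7)/5 + sin(a)


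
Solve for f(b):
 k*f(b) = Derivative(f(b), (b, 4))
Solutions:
 f(b) = C1*exp(-b*k^(1/4)) + C2*exp(b*k^(1/4)) + C3*exp(-I*b*k^(1/4)) + C4*exp(I*b*k^(1/4))


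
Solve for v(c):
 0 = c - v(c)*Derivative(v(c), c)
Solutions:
 v(c) = -sqrt(C1 + c^2)
 v(c) = sqrt(C1 + c^2)


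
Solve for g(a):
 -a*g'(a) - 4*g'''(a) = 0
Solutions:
 g(a) = C1 + Integral(C2*airyai(-2^(1/3)*a/2) + C3*airybi(-2^(1/3)*a/2), a)


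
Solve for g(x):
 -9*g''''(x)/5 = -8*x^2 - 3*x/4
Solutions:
 g(x) = C1 + C2*x + C3*x^2 + C4*x^3 + x^6/81 + x^5/288


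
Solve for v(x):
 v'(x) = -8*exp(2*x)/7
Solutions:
 v(x) = C1 - 4*exp(2*x)/7


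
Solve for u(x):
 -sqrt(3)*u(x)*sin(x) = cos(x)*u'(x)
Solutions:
 u(x) = C1*cos(x)^(sqrt(3))


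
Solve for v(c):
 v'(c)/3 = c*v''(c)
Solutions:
 v(c) = C1 + C2*c^(4/3)


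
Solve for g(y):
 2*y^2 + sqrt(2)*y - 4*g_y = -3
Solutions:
 g(y) = C1 + y^3/6 + sqrt(2)*y^2/8 + 3*y/4


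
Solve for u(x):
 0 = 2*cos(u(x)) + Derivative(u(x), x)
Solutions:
 u(x) = pi - asin((C1 + exp(4*x))/(C1 - exp(4*x)))
 u(x) = asin((C1 + exp(4*x))/(C1 - exp(4*x)))


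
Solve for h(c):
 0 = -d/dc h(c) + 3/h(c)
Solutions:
 h(c) = -sqrt(C1 + 6*c)
 h(c) = sqrt(C1 + 6*c)


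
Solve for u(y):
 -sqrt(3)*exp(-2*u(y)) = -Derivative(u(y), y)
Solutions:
 u(y) = log(-sqrt(C1 + 2*sqrt(3)*y))
 u(y) = log(C1 + 2*sqrt(3)*y)/2


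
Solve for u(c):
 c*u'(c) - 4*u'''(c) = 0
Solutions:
 u(c) = C1 + Integral(C2*airyai(2^(1/3)*c/2) + C3*airybi(2^(1/3)*c/2), c)


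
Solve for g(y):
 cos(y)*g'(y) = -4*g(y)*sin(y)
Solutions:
 g(y) = C1*cos(y)^4


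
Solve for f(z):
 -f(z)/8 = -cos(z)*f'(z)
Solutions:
 f(z) = C1*(sin(z) + 1)^(1/16)/(sin(z) - 1)^(1/16)


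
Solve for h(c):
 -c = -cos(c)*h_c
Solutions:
 h(c) = C1 + Integral(c/cos(c), c)


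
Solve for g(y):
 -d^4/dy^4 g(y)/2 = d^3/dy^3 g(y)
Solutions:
 g(y) = C1 + C2*y + C3*y^2 + C4*exp(-2*y)


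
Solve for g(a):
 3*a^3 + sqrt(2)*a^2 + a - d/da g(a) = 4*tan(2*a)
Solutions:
 g(a) = C1 + 3*a^4/4 + sqrt(2)*a^3/3 + a^2/2 + 2*log(cos(2*a))


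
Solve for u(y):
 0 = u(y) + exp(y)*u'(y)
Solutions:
 u(y) = C1*exp(exp(-y))


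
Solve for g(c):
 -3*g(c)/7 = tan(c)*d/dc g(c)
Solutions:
 g(c) = C1/sin(c)^(3/7)


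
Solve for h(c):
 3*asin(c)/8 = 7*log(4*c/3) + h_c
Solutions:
 h(c) = C1 - 7*c*log(c) + 3*c*asin(c)/8 - 14*c*log(2) + 7*c + 7*c*log(3) + 3*sqrt(1 - c^2)/8


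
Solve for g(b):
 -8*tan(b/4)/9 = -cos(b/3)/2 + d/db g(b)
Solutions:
 g(b) = C1 + 32*log(cos(b/4))/9 + 3*sin(b/3)/2


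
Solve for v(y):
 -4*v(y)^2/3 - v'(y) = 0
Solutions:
 v(y) = 3/(C1 + 4*y)


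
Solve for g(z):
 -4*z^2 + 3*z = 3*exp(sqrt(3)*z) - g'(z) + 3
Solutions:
 g(z) = C1 + 4*z^3/3 - 3*z^2/2 + 3*z + sqrt(3)*exp(sqrt(3)*z)


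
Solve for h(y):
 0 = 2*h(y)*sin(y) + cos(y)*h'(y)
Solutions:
 h(y) = C1*cos(y)^2


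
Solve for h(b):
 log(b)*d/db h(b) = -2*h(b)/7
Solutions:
 h(b) = C1*exp(-2*li(b)/7)


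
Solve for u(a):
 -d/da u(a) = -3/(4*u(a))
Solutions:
 u(a) = -sqrt(C1 + 6*a)/2
 u(a) = sqrt(C1 + 6*a)/2


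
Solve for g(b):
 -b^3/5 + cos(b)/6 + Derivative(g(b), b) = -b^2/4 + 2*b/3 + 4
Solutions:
 g(b) = C1 + b^4/20 - b^3/12 + b^2/3 + 4*b - sin(b)/6


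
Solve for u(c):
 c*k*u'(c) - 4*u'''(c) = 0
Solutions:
 u(c) = C1 + Integral(C2*airyai(2^(1/3)*c*k^(1/3)/2) + C3*airybi(2^(1/3)*c*k^(1/3)/2), c)


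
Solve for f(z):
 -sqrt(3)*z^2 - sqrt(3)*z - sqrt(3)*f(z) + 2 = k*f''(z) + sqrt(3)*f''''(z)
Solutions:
 f(z) = C1*exp(-sqrt(2)*3^(3/4)*z*sqrt(-k - sqrt(k^2 - 12))/6) + C2*exp(sqrt(2)*3^(3/4)*z*sqrt(-k - sqrt(k^2 - 12))/6) + C3*exp(-sqrt(2)*3^(3/4)*z*sqrt(-k + sqrt(k^2 - 12))/6) + C4*exp(sqrt(2)*3^(3/4)*z*sqrt(-k + sqrt(k^2 - 12))/6) + 2*sqrt(3)*k/3 - z^2 - z + 2*sqrt(3)/3


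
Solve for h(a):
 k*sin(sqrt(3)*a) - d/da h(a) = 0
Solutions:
 h(a) = C1 - sqrt(3)*k*cos(sqrt(3)*a)/3


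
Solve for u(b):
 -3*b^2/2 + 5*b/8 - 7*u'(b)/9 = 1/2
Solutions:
 u(b) = C1 - 9*b^3/14 + 45*b^2/112 - 9*b/14


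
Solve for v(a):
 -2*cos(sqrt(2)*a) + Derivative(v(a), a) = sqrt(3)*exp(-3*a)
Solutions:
 v(a) = C1 + sqrt(2)*sin(sqrt(2)*a) - sqrt(3)*exp(-3*a)/3


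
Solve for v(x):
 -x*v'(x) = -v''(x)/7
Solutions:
 v(x) = C1 + C2*erfi(sqrt(14)*x/2)


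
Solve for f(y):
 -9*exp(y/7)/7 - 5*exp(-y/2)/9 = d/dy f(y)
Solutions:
 f(y) = C1 - 9*exp(y/7) + 10*exp(-y/2)/9


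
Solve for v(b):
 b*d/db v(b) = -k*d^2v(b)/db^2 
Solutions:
 v(b) = C1 + C2*sqrt(k)*erf(sqrt(2)*b*sqrt(1/k)/2)


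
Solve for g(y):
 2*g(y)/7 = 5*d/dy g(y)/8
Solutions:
 g(y) = C1*exp(16*y/35)


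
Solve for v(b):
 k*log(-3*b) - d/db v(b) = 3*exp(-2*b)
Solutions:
 v(b) = C1 + b*k*log(-b) + b*k*(-1 + log(3)) + 3*exp(-2*b)/2


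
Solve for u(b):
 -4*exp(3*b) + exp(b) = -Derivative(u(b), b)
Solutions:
 u(b) = C1 + 4*exp(3*b)/3 - exp(b)


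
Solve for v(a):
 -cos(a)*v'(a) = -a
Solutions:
 v(a) = C1 + Integral(a/cos(a), a)


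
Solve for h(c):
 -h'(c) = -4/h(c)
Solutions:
 h(c) = -sqrt(C1 + 8*c)
 h(c) = sqrt(C1 + 8*c)


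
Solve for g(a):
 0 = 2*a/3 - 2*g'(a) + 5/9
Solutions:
 g(a) = C1 + a^2/6 + 5*a/18


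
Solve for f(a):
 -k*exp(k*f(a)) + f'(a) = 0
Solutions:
 f(a) = Piecewise((log(-1/(C1*k + a*k^2))/k, Ne(k, 0)), (nan, True))
 f(a) = Piecewise((C1 + a*k, Eq(k, 0)), (nan, True))


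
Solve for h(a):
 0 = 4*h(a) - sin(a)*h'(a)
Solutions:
 h(a) = C1*(cos(a)^2 - 2*cos(a) + 1)/(cos(a)^2 + 2*cos(a) + 1)


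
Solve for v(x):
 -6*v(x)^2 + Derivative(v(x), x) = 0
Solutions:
 v(x) = -1/(C1 + 6*x)


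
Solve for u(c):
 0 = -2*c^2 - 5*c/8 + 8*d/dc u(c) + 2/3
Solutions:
 u(c) = C1 + c^3/12 + 5*c^2/128 - c/12


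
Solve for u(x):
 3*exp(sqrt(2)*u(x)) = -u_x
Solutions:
 u(x) = sqrt(2)*(2*log(1/(C1 + 3*x)) - log(2))/4


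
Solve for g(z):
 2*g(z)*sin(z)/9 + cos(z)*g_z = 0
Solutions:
 g(z) = C1*cos(z)^(2/9)


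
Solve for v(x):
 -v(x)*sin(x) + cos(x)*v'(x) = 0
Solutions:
 v(x) = C1/cos(x)


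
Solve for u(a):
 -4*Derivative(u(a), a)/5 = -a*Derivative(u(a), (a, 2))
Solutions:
 u(a) = C1 + C2*a^(9/5)


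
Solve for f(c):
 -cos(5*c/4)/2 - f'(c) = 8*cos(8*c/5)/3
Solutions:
 f(c) = C1 - 2*sin(5*c/4)/5 - 5*sin(8*c/5)/3


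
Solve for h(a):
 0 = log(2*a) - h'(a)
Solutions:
 h(a) = C1 + a*log(a) - a + a*log(2)


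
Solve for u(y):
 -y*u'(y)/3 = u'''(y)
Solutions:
 u(y) = C1 + Integral(C2*airyai(-3^(2/3)*y/3) + C3*airybi(-3^(2/3)*y/3), y)


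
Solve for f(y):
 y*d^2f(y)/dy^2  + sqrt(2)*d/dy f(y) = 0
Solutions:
 f(y) = C1 + C2*y^(1 - sqrt(2))


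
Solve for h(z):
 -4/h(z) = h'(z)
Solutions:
 h(z) = -sqrt(C1 - 8*z)
 h(z) = sqrt(C1 - 8*z)


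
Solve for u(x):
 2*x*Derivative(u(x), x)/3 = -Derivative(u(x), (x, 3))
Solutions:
 u(x) = C1 + Integral(C2*airyai(-2^(1/3)*3^(2/3)*x/3) + C3*airybi(-2^(1/3)*3^(2/3)*x/3), x)


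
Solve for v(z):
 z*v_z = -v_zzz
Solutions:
 v(z) = C1 + Integral(C2*airyai(-z) + C3*airybi(-z), z)


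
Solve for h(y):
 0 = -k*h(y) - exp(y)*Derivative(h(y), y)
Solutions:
 h(y) = C1*exp(k*exp(-y))


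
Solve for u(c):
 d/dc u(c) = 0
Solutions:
 u(c) = C1


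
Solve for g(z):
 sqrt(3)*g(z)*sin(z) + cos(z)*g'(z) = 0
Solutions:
 g(z) = C1*cos(z)^(sqrt(3))


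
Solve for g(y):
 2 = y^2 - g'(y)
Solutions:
 g(y) = C1 + y^3/3 - 2*y


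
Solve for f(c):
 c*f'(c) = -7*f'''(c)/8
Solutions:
 f(c) = C1 + Integral(C2*airyai(-2*7^(2/3)*c/7) + C3*airybi(-2*7^(2/3)*c/7), c)


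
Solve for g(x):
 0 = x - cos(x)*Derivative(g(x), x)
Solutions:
 g(x) = C1 + Integral(x/cos(x), x)


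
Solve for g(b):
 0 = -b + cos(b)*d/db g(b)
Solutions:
 g(b) = C1 + Integral(b/cos(b), b)


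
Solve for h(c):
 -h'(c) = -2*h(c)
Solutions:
 h(c) = C1*exp(2*c)


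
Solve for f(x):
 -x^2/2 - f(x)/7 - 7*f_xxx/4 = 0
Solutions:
 f(x) = C3*exp(-2^(2/3)*7^(1/3)*x/7) - 7*x^2/2 + (C1*sin(2^(2/3)*sqrt(3)*7^(1/3)*x/14) + C2*cos(2^(2/3)*sqrt(3)*7^(1/3)*x/14))*exp(2^(2/3)*7^(1/3)*x/14)


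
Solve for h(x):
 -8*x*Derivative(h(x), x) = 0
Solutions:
 h(x) = C1


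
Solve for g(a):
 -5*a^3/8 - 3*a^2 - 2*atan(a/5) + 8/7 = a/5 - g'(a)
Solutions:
 g(a) = C1 + 5*a^4/32 + a^3 + a^2/10 + 2*a*atan(a/5) - 8*a/7 - 5*log(a^2 + 25)


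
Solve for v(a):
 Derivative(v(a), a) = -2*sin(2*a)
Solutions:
 v(a) = C1 + cos(2*a)


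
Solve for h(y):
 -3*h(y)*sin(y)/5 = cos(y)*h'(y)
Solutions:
 h(y) = C1*cos(y)^(3/5)


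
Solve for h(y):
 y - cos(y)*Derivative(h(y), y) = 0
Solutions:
 h(y) = C1 + Integral(y/cos(y), y)


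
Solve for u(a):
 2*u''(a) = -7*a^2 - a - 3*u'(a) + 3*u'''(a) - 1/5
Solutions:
 u(a) = C1 + C2*exp(a*(1 - sqrt(10))/3) + C3*exp(a*(1 + sqrt(10))/3) - 7*a^3/9 + 25*a^2/18 - 889*a/135


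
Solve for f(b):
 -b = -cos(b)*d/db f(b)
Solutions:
 f(b) = C1 + Integral(b/cos(b), b)


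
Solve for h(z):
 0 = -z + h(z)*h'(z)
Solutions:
 h(z) = -sqrt(C1 + z^2)
 h(z) = sqrt(C1 + z^2)


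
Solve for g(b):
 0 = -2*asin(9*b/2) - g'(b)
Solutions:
 g(b) = C1 - 2*b*asin(9*b/2) - 2*sqrt(4 - 81*b^2)/9


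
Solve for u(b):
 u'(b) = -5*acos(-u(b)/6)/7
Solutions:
 Integral(1/acos(-_y/6), (_y, u(b))) = C1 - 5*b/7


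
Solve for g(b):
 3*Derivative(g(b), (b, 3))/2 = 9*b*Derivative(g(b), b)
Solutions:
 g(b) = C1 + Integral(C2*airyai(6^(1/3)*b) + C3*airybi(6^(1/3)*b), b)


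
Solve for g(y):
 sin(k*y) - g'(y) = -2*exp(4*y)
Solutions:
 g(y) = C1 + exp(4*y)/2 - cos(k*y)/k


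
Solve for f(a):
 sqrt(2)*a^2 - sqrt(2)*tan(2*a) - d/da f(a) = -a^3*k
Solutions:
 f(a) = C1 + a^4*k/4 + sqrt(2)*a^3/3 + sqrt(2)*log(cos(2*a))/2


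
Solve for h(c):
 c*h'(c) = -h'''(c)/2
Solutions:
 h(c) = C1 + Integral(C2*airyai(-2^(1/3)*c) + C3*airybi(-2^(1/3)*c), c)


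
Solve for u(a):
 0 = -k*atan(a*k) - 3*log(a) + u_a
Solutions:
 u(a) = C1 + 3*a*log(a) - 3*a + k*Piecewise((a*atan(a*k) - log(a^2*k^2 + 1)/(2*k), Ne(k, 0)), (0, True))


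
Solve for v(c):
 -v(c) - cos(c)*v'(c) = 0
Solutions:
 v(c) = C1*sqrt(sin(c) - 1)/sqrt(sin(c) + 1)


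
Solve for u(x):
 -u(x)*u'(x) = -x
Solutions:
 u(x) = -sqrt(C1 + x^2)
 u(x) = sqrt(C1 + x^2)


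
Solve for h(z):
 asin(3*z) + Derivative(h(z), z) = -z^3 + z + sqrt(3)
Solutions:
 h(z) = C1 - z^4/4 + z^2/2 - z*asin(3*z) + sqrt(3)*z - sqrt(1 - 9*z^2)/3


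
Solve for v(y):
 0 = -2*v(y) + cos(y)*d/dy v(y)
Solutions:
 v(y) = C1*(sin(y) + 1)/(sin(y) - 1)


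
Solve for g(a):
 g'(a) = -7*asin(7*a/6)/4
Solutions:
 g(a) = C1 - 7*a*asin(7*a/6)/4 - sqrt(36 - 49*a^2)/4


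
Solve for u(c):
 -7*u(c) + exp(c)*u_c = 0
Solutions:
 u(c) = C1*exp(-7*exp(-c))


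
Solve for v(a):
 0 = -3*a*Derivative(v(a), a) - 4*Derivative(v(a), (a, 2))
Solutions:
 v(a) = C1 + C2*erf(sqrt(6)*a/4)


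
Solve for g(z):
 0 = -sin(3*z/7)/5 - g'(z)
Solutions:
 g(z) = C1 + 7*cos(3*z/7)/15


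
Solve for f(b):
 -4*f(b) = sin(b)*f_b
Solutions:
 f(b) = C1*(cos(b)^2 + 2*cos(b) + 1)/(cos(b)^2 - 2*cos(b) + 1)


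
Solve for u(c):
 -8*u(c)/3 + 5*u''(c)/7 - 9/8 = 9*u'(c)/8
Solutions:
 u(c) = C1*exp(c*(189 - sqrt(250761))/240) + C2*exp(c*(189 + sqrt(250761))/240) - 27/64


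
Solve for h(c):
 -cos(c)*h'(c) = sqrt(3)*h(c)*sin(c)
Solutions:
 h(c) = C1*cos(c)^(sqrt(3))


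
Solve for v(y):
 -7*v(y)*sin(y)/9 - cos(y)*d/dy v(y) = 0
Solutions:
 v(y) = C1*cos(y)^(7/9)


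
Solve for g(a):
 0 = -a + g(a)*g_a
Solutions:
 g(a) = -sqrt(C1 + a^2)
 g(a) = sqrt(C1 + a^2)


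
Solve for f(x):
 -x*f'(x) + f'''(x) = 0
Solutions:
 f(x) = C1 + Integral(C2*airyai(x) + C3*airybi(x), x)


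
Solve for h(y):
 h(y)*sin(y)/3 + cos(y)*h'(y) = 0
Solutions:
 h(y) = C1*cos(y)^(1/3)


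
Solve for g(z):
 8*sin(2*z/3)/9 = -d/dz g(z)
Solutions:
 g(z) = C1 + 4*cos(2*z/3)/3


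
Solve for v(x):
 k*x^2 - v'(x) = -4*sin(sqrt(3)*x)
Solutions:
 v(x) = C1 + k*x^3/3 - 4*sqrt(3)*cos(sqrt(3)*x)/3


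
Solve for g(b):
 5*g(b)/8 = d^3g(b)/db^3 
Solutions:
 g(b) = C3*exp(5^(1/3)*b/2) + (C1*sin(sqrt(3)*5^(1/3)*b/4) + C2*cos(sqrt(3)*5^(1/3)*b/4))*exp(-5^(1/3)*b/4)


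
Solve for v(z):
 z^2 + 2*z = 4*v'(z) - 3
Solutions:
 v(z) = C1 + z^3/12 + z^2/4 + 3*z/4


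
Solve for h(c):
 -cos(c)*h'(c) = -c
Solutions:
 h(c) = C1 + Integral(c/cos(c), c)


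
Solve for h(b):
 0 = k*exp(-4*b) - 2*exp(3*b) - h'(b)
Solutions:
 h(b) = C1 - k*exp(-4*b)/4 - 2*exp(3*b)/3


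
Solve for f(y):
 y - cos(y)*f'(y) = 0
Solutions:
 f(y) = C1 + Integral(y/cos(y), y)


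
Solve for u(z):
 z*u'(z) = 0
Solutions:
 u(z) = C1


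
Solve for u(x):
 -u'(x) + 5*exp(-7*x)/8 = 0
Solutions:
 u(x) = C1 - 5*exp(-7*x)/56


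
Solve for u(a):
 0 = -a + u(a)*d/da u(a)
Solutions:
 u(a) = -sqrt(C1 + a^2)
 u(a) = sqrt(C1 + a^2)


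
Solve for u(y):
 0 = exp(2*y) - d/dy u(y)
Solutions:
 u(y) = C1 + exp(2*y)/2


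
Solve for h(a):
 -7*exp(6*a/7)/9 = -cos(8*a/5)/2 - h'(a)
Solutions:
 h(a) = C1 + 49*exp(6*a/7)/54 - 5*sin(8*a/5)/16


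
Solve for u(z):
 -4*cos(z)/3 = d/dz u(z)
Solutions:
 u(z) = C1 - 4*sin(z)/3


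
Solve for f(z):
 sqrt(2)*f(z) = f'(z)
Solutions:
 f(z) = C1*exp(sqrt(2)*z)


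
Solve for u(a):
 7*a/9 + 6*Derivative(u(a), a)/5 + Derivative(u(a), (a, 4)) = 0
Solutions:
 u(a) = C1 + C4*exp(-5^(2/3)*6^(1/3)*a/5) - 35*a^2/108 + (C2*sin(2^(1/3)*3^(5/6)*5^(2/3)*a/10) + C3*cos(2^(1/3)*3^(5/6)*5^(2/3)*a/10))*exp(5^(2/3)*6^(1/3)*a/10)


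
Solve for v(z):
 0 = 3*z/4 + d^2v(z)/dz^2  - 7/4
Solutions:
 v(z) = C1 + C2*z - z^3/8 + 7*z^2/8


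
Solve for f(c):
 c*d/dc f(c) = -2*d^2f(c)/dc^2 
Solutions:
 f(c) = C1 + C2*erf(c/2)


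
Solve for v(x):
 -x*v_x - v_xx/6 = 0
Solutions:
 v(x) = C1 + C2*erf(sqrt(3)*x)


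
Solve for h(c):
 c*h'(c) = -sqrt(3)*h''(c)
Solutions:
 h(c) = C1 + C2*erf(sqrt(2)*3^(3/4)*c/6)


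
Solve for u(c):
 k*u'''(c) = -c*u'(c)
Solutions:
 u(c) = C1 + Integral(C2*airyai(c*(-1/k)^(1/3)) + C3*airybi(c*(-1/k)^(1/3)), c)


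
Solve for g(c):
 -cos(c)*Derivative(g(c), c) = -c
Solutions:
 g(c) = C1 + Integral(c/cos(c), c)


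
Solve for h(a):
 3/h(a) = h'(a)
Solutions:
 h(a) = -sqrt(C1 + 6*a)
 h(a) = sqrt(C1 + 6*a)


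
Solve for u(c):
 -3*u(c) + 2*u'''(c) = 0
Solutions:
 u(c) = C3*exp(2^(2/3)*3^(1/3)*c/2) + (C1*sin(2^(2/3)*3^(5/6)*c/4) + C2*cos(2^(2/3)*3^(5/6)*c/4))*exp(-2^(2/3)*3^(1/3)*c/4)


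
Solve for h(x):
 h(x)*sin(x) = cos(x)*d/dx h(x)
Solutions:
 h(x) = C1/cos(x)


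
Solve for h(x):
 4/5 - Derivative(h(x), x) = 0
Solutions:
 h(x) = C1 + 4*x/5


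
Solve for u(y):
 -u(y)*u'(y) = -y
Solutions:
 u(y) = -sqrt(C1 + y^2)
 u(y) = sqrt(C1 + y^2)


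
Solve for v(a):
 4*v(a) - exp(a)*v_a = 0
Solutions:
 v(a) = C1*exp(-4*exp(-a))


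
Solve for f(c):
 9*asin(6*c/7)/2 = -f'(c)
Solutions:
 f(c) = C1 - 9*c*asin(6*c/7)/2 - 3*sqrt(49 - 36*c^2)/4


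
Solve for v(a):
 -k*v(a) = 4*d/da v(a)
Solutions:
 v(a) = C1*exp(-a*k/4)


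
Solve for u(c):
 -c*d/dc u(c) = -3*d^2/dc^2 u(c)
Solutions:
 u(c) = C1 + C2*erfi(sqrt(6)*c/6)


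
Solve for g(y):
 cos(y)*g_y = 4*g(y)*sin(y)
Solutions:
 g(y) = C1/cos(y)^4


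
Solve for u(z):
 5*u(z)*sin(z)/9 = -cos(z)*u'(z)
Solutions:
 u(z) = C1*cos(z)^(5/9)


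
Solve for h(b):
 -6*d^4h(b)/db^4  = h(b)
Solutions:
 h(b) = (C1*sin(2^(1/4)*3^(3/4)*b/6) + C2*cos(2^(1/4)*3^(3/4)*b/6))*exp(-2^(1/4)*3^(3/4)*b/6) + (C3*sin(2^(1/4)*3^(3/4)*b/6) + C4*cos(2^(1/4)*3^(3/4)*b/6))*exp(2^(1/4)*3^(3/4)*b/6)


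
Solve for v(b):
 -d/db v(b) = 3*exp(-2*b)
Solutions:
 v(b) = C1 + 3*exp(-2*b)/2


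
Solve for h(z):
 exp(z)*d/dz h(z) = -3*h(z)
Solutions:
 h(z) = C1*exp(3*exp(-z))


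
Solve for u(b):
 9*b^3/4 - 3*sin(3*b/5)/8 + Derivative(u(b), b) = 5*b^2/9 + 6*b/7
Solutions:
 u(b) = C1 - 9*b^4/16 + 5*b^3/27 + 3*b^2/7 - 5*cos(3*b/5)/8


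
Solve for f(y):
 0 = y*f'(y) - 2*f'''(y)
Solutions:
 f(y) = C1 + Integral(C2*airyai(2^(2/3)*y/2) + C3*airybi(2^(2/3)*y/2), y)


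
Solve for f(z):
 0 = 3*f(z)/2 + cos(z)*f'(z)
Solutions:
 f(z) = C1*(sin(z) - 1)^(3/4)/(sin(z) + 1)^(3/4)


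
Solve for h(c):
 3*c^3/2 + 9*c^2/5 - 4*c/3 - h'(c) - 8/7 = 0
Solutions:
 h(c) = C1 + 3*c^4/8 + 3*c^3/5 - 2*c^2/3 - 8*c/7


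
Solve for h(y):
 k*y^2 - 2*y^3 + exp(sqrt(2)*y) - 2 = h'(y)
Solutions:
 h(y) = C1 + k*y^3/3 - y^4/2 - 2*y + sqrt(2)*exp(sqrt(2)*y)/2


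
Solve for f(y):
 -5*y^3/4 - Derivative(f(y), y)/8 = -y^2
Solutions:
 f(y) = C1 - 5*y^4/2 + 8*y^3/3


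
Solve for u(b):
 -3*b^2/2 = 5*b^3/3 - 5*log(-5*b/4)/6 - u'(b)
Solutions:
 u(b) = C1 + 5*b^4/12 + b^3/2 - 5*b*log(-b)/6 + 5*b*(-log(5) + 1 + 2*log(2))/6


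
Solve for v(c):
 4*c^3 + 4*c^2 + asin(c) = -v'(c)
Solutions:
 v(c) = C1 - c^4 - 4*c^3/3 - c*asin(c) - sqrt(1 - c^2)


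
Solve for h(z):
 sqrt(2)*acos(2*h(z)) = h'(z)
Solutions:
 Integral(1/acos(2*_y), (_y, h(z))) = C1 + sqrt(2)*z


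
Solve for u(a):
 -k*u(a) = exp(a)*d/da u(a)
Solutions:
 u(a) = C1*exp(k*exp(-a))


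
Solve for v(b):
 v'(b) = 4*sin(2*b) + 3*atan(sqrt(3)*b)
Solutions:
 v(b) = C1 + 3*b*atan(sqrt(3)*b) - sqrt(3)*log(3*b^2 + 1)/2 - 2*cos(2*b)


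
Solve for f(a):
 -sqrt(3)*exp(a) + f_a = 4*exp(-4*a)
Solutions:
 f(a) = C1 + sqrt(3)*exp(a) - exp(-4*a)


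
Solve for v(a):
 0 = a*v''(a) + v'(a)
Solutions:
 v(a) = C1 + C2*log(a)


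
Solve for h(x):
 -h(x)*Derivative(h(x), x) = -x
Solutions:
 h(x) = -sqrt(C1 + x^2)
 h(x) = sqrt(C1 + x^2)


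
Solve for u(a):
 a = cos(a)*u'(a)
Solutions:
 u(a) = C1 + Integral(a/cos(a), a)


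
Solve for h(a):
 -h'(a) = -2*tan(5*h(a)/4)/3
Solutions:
 h(a) = -4*asin(C1*exp(5*a/6))/5 + 4*pi/5
 h(a) = 4*asin(C1*exp(5*a/6))/5


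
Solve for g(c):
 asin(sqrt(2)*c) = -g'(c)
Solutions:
 g(c) = C1 - c*asin(sqrt(2)*c) - sqrt(2)*sqrt(1 - 2*c^2)/2


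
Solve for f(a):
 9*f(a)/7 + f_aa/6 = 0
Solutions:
 f(a) = C1*sin(3*sqrt(42)*a/7) + C2*cos(3*sqrt(42)*a/7)


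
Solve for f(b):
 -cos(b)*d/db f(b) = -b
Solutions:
 f(b) = C1 + Integral(b/cos(b), b)


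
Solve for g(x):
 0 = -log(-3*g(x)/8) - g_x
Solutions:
 Integral(1/(log(-_y) - 3*log(2) + log(3)), (_y, g(x))) = C1 - x


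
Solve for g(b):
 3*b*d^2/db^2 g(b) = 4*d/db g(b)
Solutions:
 g(b) = C1 + C2*b^(7/3)


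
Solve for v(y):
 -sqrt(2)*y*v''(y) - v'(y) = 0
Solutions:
 v(y) = C1 + C2*y^(1 - sqrt(2)/2)


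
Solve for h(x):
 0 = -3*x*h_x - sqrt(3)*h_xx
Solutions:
 h(x) = C1 + C2*erf(sqrt(2)*3^(1/4)*x/2)


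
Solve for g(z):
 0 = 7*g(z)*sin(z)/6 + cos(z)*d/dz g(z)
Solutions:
 g(z) = C1*cos(z)^(7/6)


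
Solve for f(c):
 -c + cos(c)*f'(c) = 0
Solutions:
 f(c) = C1 + Integral(c/cos(c), c)


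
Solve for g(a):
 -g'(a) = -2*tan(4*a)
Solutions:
 g(a) = C1 - log(cos(4*a))/2


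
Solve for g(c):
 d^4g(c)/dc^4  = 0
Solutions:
 g(c) = C1 + C2*c + C3*c^2 + C4*c^3


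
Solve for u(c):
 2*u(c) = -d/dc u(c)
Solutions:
 u(c) = C1*exp(-2*c)


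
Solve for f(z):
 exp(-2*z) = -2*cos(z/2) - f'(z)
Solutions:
 f(z) = C1 - 4*sin(z/2) + exp(-2*z)/2


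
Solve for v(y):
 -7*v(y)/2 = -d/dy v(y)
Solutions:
 v(y) = C1*exp(7*y/2)


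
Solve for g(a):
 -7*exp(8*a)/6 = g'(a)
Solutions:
 g(a) = C1 - 7*exp(8*a)/48


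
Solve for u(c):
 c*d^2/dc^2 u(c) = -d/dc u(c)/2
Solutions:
 u(c) = C1 + C2*sqrt(c)


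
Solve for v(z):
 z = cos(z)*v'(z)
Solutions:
 v(z) = C1 + Integral(z/cos(z), z)


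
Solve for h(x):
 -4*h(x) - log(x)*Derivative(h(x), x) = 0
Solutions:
 h(x) = C1*exp(-4*li(x))


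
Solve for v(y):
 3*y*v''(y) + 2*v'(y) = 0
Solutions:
 v(y) = C1 + C2*y^(1/3)


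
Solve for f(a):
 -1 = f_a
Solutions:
 f(a) = C1 - a


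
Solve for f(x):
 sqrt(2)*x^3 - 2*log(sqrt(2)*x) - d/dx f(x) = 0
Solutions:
 f(x) = C1 + sqrt(2)*x^4/4 - 2*x*log(x) - x*log(2) + 2*x


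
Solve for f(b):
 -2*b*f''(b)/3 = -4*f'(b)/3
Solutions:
 f(b) = C1 + C2*b^3


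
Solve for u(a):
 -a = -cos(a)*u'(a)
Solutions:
 u(a) = C1 + Integral(a/cos(a), a)


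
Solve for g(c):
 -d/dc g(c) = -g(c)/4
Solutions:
 g(c) = C1*exp(c/4)


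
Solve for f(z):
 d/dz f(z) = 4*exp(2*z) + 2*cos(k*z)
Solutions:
 f(z) = C1 + 2*exp(2*z) + 2*sin(k*z)/k


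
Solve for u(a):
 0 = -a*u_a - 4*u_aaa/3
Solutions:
 u(a) = C1 + Integral(C2*airyai(-6^(1/3)*a/2) + C3*airybi(-6^(1/3)*a/2), a)


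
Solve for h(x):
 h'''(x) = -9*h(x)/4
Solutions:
 h(x) = C3*exp(-2^(1/3)*3^(2/3)*x/2) + (C1*sin(3*2^(1/3)*3^(1/6)*x/4) + C2*cos(3*2^(1/3)*3^(1/6)*x/4))*exp(2^(1/3)*3^(2/3)*x/4)


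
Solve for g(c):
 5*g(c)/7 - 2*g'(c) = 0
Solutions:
 g(c) = C1*exp(5*c/14)


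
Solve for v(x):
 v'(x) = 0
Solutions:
 v(x) = C1


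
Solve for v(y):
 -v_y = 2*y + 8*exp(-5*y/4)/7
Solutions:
 v(y) = C1 - y^2 + 32*exp(-5*y/4)/35


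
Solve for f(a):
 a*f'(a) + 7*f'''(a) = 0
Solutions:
 f(a) = C1 + Integral(C2*airyai(-7^(2/3)*a/7) + C3*airybi(-7^(2/3)*a/7), a)


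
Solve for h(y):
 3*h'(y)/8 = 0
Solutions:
 h(y) = C1


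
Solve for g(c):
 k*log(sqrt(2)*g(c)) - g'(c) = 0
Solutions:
 Integral(1/(2*log(_y) + log(2)), (_y, g(c))) = C1 + c*k/2


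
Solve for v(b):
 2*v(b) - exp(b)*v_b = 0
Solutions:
 v(b) = C1*exp(-2*exp(-b))


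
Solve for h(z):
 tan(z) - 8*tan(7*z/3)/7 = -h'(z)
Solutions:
 h(z) = C1 + log(cos(z)) - 24*log(cos(7*z/3))/49


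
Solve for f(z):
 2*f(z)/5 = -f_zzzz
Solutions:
 f(z) = (C1*sin(10^(3/4)*z/10) + C2*cos(10^(3/4)*z/10))*exp(-10^(3/4)*z/10) + (C3*sin(10^(3/4)*z/10) + C4*cos(10^(3/4)*z/10))*exp(10^(3/4)*z/10)


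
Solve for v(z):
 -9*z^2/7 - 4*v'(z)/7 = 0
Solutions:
 v(z) = C1 - 3*z^3/4


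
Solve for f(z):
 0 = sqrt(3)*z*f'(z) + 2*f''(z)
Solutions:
 f(z) = C1 + C2*erf(3^(1/4)*z/2)


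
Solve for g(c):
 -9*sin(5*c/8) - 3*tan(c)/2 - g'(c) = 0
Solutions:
 g(c) = C1 + 3*log(cos(c))/2 + 72*cos(5*c/8)/5


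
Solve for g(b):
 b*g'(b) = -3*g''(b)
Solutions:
 g(b) = C1 + C2*erf(sqrt(6)*b/6)


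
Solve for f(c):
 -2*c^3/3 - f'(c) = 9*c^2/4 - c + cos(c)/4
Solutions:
 f(c) = C1 - c^4/6 - 3*c^3/4 + c^2/2 - sin(c)/4


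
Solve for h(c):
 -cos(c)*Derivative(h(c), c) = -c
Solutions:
 h(c) = C1 + Integral(c/cos(c), c)
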